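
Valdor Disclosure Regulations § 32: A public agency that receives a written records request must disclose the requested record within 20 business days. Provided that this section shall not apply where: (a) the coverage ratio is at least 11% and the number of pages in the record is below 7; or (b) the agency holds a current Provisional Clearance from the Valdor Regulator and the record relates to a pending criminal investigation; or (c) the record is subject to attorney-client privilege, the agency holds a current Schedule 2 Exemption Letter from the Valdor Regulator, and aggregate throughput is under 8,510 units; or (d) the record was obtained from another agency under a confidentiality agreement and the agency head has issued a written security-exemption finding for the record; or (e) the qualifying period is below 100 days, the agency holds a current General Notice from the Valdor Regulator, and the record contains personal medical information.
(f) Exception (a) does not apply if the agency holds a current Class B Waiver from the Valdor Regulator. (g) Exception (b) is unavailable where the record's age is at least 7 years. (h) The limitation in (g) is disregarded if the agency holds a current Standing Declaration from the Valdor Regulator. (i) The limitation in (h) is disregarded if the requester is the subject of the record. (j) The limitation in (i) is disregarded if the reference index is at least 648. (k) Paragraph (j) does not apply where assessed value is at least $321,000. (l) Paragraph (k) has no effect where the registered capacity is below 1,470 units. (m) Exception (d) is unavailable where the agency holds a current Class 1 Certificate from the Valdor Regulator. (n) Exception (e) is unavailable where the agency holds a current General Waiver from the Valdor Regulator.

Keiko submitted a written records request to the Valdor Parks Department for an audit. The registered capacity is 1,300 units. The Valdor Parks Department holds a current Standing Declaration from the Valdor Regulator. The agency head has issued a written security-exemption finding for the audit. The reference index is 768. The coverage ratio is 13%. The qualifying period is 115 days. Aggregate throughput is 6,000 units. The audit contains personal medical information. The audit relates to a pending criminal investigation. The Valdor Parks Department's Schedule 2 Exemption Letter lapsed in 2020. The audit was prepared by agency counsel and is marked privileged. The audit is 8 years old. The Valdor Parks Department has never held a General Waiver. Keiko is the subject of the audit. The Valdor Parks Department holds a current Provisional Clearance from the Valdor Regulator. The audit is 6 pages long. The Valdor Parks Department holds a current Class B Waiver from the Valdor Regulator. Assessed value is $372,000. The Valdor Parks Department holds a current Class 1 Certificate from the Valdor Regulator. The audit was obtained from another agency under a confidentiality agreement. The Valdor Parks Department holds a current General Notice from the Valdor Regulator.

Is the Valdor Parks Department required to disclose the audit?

No — exception (b) applies; the Valdor Parks Department is not required to disclose the audit.

Exception (a): the coverage ratio is 13%, meeting the 11% threshold; the number of pages in the record is 6, below the 7 limit — every condition holds. Turning to paragraph (f): (f) operates against (a): a current Class B Waiver is held. Exception (a) does not apply.
All of (b)'s requirements are met (a current Provisional Clearance is held; the audit relates to a pending investigation). Considering the limiting provisions: (g) would limit (b) — the record's age is 8 years, meeting the 7 years threshold — but (h) sets (g) aside: (h) operates against (g): a current Standing Declaration is held. (i) applies (Keiko is the subject of the audit), but is itself disapplied by (j): (j) operates — the reference index is 768, meeting the 648 threshold. (k) would limit (j) — assessed value is $372,000, meeting the $321,000 threshold — but (l) sets (k) aside: (l) applies — the registered capacity is 1,300 units, below the 1,470 units limit. (b) remains available.
Exception (c) does not apply: no current Schedule 2 Exemption Letter is held.
Exception (d): the audit was obtained under a confidentiality agreement; a written security-exemption finding has been issued — every condition holds. But applying paragraph (m): (m) applies — a current Class 1 Certificate is held. (d) is therefore removed.
Exception (e) requires that the qualifying period is below 100 days; but the qualifying period is 115 days, not below 100 days, so (e) is unavailable.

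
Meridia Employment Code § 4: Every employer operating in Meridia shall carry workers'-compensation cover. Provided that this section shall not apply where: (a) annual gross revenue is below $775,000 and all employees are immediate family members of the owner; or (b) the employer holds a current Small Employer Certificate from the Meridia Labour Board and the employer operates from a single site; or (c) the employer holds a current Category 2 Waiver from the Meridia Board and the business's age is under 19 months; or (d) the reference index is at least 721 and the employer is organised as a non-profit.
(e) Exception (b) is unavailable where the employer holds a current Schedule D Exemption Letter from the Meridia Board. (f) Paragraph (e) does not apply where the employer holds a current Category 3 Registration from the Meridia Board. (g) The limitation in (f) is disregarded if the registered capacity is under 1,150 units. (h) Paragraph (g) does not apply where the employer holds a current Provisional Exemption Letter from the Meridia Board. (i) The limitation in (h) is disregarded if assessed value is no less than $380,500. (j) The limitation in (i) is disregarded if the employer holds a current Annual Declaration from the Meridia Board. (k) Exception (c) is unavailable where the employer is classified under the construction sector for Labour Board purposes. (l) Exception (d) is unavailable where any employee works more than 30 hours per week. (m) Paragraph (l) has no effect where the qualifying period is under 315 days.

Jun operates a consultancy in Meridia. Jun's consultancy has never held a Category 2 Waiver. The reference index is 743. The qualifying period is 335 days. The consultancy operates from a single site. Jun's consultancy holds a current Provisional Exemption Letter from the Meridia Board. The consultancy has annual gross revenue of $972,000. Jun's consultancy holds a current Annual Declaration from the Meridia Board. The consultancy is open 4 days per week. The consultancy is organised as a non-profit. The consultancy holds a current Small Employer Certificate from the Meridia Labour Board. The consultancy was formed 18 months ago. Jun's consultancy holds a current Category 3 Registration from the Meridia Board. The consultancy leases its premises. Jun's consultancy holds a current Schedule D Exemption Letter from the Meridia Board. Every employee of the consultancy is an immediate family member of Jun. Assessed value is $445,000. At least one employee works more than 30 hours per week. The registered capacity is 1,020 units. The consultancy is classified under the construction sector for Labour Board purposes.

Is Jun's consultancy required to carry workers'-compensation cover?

No — exception (b) applies; Jun's consultancy is not required to carry workers'-compensation cover.

Exception (a) fails — annual gross revenue is $972,000, not below $775,000.
All of (b)'s requirements are met (a current Small Employer Certificate is held; the employer operates from a single site). Considering the limiting provisions: (e) is triggered (a current Schedule D Exemption Letter is held), but is set aside by (f): (f) operates against (e): a current Category 3 Registration is held. (g) is triggered (the registered capacity is 1,020 units, under the 1,150 units limit), but is overridden by (h): (h) operates against (g): a current Provisional Exemption Letter is held. (i) operates (assessed value is $445,000, meeting the $380,500 threshold), but is overridden by (j): (j) operates against (i): a current Annual Declaration is held. (b) remains available.
Exception (c) does not apply: the Category 2 Waiver is not current.
Exception (d): the reference index is 743, meeting the 721 threshold; the employer is a non-profit — every condition holds. But applying paragraphs (l)–(m): (l) operates against (d): at least one employee exceeds 30 hours/week. (m) does not operate here (the qualifying period is 335 days, not under 315 days), so (l) stands. So (d) is unavailable.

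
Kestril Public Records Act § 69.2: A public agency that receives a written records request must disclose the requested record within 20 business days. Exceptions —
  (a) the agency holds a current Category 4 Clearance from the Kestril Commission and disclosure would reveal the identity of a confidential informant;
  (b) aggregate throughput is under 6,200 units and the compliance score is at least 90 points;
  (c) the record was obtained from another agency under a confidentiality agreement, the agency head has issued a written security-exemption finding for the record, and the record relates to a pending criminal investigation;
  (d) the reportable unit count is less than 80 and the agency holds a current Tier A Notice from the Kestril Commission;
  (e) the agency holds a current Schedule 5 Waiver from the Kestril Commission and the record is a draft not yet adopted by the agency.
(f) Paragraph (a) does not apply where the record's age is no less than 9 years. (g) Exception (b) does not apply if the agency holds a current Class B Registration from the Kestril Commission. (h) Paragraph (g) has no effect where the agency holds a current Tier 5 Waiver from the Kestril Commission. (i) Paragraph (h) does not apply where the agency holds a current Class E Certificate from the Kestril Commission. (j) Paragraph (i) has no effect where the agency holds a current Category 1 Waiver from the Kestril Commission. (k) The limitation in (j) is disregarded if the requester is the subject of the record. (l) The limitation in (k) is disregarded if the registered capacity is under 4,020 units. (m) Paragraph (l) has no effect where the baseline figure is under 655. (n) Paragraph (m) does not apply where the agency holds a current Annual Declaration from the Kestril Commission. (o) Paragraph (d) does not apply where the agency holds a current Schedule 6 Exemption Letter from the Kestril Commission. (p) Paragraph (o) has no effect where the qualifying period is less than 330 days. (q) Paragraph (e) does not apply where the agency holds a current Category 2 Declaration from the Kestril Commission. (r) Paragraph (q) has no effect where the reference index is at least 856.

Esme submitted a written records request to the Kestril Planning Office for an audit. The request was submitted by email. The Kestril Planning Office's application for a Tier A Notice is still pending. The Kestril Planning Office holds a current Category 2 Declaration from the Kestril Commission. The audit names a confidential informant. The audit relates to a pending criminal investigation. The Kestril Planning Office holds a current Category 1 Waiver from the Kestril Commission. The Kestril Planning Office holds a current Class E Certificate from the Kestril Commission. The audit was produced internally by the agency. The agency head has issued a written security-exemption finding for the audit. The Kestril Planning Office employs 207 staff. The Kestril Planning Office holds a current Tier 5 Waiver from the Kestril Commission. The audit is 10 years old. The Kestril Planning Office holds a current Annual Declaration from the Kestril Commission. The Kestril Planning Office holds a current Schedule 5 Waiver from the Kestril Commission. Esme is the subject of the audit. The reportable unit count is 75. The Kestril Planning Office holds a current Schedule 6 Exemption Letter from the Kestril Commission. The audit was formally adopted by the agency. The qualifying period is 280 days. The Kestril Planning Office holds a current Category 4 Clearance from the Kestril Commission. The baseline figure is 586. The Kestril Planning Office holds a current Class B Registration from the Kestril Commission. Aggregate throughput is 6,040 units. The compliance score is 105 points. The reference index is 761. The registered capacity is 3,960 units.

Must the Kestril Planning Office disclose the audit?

Exception (a) is satisfied on its face — a current Category 4 Clearance is held; the audit names a confidential informant. But applying paragraph (f): (f) operates — the record's age is 10 years, meeting the 9 years threshold. (a) is therefore removed.
Exception (b) is satisfied on its face — aggregate throughput is 6,040 units, under the 6,200 units limit; the compliance score is 105 points, meeting the 90 points threshold. Under paragraphs (g)–(n): (g) operates (a current Class B Registration is held), but is set aside by (h): (h) operates against (g): a current Tier 5 Waiver is held. (i) would limit (h) — a current Class E Certificate is held — but (j) sets (i) aside: (j) applies — a current Category 1 Waiver is held. (k) would limit (j) — Esme is the subject of the audit — but (l) sets (k) aside: (l) operates against (k): the registered capacity is 3,960 units, under the 4,020 units limit. (m) would limit (l) — the baseline figure is 586, under the 655 limit — but (n) sets (m) aside: (n) operates against (m): a current Annual Declaration is held. Exception (b) stands.
Exception (c) does not apply: the audit was produced internally.
Exception (d) fails — the Tier A Notice is not current.
Exception (e) fails — the audit has been formally adopted.

No — exception (b) applies; the Kestril Planning Office is not required to disclose the audit.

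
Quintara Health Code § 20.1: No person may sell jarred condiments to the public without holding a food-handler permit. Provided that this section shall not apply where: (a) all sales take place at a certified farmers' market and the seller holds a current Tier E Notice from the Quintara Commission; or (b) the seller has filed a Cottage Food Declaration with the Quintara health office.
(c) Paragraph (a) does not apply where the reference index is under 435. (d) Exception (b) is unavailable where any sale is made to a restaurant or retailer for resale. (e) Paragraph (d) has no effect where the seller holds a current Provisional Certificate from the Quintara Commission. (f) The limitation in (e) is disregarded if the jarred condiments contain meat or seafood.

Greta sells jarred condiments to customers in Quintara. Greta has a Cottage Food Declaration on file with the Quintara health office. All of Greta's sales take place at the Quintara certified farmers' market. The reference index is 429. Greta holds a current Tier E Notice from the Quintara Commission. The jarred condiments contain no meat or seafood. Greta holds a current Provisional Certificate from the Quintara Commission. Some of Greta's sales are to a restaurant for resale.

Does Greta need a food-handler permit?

No — exception (b) applies; Greta is not required to hold a food-handler permit.

All of (a)'s requirements are met (all sales are at a certified farmers' market; a current Tier E Notice is held). But: (c) is engaged — the reference index is 429, under the 435 limit. So (a) is unavailable.
Exception (b)'s conditions are all satisfied: a Cottage Food Declaration is on file. Under paragraphs (d)–(f): (d) would limit (b) — some sales are to a restaurant for resale — but (e) sets (d) aside: (e) operates against (d): a current Provisional Certificate is held. (f), which would lift (e), is not engaged — the jarred condiments contain no meat or seafood. So (b) applies.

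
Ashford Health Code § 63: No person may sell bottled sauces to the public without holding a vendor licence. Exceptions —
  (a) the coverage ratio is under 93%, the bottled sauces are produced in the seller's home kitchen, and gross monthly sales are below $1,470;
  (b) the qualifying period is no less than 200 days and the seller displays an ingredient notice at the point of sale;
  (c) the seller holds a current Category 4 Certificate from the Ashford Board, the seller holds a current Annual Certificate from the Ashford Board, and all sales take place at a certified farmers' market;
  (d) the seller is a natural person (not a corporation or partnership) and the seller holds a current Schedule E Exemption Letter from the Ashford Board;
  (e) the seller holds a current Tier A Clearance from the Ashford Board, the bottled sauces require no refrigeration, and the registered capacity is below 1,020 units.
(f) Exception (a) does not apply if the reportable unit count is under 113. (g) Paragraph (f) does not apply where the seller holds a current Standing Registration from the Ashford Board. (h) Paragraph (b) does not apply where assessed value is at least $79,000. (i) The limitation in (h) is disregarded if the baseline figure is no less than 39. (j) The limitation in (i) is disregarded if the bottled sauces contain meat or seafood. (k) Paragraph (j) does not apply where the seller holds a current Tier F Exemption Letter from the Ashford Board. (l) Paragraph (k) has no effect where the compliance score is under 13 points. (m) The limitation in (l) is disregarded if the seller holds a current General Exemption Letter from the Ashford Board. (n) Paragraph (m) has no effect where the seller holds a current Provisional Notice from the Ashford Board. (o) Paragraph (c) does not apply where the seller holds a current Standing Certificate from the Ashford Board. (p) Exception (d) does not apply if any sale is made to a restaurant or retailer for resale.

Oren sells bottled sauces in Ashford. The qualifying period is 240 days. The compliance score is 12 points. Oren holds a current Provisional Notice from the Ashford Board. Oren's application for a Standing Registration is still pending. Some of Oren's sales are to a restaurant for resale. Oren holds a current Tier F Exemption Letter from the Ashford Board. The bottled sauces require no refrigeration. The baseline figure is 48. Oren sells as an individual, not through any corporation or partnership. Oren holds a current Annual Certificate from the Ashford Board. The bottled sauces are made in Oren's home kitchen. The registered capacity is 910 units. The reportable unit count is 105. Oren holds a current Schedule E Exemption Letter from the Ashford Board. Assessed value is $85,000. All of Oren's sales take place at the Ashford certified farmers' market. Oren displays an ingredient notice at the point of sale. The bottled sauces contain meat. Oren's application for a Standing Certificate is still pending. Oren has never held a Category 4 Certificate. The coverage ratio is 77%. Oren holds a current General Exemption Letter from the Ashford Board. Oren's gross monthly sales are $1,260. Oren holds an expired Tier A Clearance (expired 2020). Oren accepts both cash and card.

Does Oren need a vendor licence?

Yes — Oren must hold a vendor licence.

Exception (a): the coverage ratio is 77%, under the 93% limit; the bottled sauces are home-kitchen produced; gross monthly sales are $1,260, below the $1,470 limit — every condition holds. However, paragraphs (f)–(g) must be considered: (f) operates against (a): the reportable unit count is 105, under the 113 limit. (g), which would lift (f), is not triggered — the Standing Registration is not current. (a) is therefore removed.
All of (b)'s requirements are met (the qualifying period is 240 days, meeting the 200 days threshold; an ingredient notice is displayed). But applying paragraphs (h)–(n): (h) operates against (b): assessed value is $85,000, meeting the $79,000 threshold. (i) would limit (h) — the baseline figure is 48, meeting the 39 threshold — but (j) sets (i) aside: (j) operates — the bottled sauces contain meat. (k) operates (a current Tier F Exemption Letter is held), but yields to (l): (l) operates — the compliance score is 12 points, under the 13 points limit. (m) applies (a current General Exemption Letter is held), but is overridden by (n): (n) operates against (m): a current Provisional Notice is held. So (b) is unavailable.
Exception (c) does not apply: the Category 4 Certificate is not current.
Exception (d) is satisfied on its face — the seller is a natural person; a current Schedule E Exemption Letter is held. Turning to paragraph (p): (p) is engaged — some sales are to a restaurant for resale. Exception (d) does not apply.
Exception (e) does not apply: the Tier A Clearance is not current.
No exception is made out. Oren falls within the general rule.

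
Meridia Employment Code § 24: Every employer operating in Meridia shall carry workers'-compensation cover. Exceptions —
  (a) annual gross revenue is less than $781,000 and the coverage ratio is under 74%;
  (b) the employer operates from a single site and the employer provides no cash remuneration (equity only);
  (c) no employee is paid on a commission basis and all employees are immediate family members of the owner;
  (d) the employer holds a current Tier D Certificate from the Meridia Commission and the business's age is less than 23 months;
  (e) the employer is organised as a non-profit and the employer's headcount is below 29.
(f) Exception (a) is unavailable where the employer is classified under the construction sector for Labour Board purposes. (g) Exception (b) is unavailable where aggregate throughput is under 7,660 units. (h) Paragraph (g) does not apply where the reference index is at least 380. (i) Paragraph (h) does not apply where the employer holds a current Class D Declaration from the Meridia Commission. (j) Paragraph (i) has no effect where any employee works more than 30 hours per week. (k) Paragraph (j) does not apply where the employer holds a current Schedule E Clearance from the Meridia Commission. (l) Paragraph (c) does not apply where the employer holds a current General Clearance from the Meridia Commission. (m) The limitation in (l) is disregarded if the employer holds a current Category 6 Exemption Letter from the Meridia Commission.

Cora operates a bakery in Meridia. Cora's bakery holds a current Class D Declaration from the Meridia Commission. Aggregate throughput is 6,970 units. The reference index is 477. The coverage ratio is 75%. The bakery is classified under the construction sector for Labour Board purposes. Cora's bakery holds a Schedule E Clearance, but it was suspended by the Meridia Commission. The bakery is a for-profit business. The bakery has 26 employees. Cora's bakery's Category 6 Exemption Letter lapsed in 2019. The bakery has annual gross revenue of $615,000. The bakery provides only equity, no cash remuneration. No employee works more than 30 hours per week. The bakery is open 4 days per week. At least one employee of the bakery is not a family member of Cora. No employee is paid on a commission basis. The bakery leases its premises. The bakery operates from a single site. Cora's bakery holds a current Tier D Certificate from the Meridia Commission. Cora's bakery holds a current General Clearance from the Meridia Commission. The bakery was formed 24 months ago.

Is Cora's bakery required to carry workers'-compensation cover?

Exception (a) does not apply: the coverage ratio is 75%, not under 74%.
Exception (b)'s conditions are all satisfied: the employer operates from a single site; remuneration is equity-only. But applying paragraphs (g)–(k): (g) is engaged — aggregate throughput is 6,970 units, under the 7,660 units limit. (h) is triggered (the reference index is 477, meeting the 380 threshold), but is set aside by (i): (i) is triggered — a current Class D Declaration is held. (j) is inapplicable (no employee exceeds 30 hours/week), so (i) stands. So (b) is unavailable.
Exception (c) fails — at least one employee is not a family member.
Exception (d) fails — the business's age is 24 months, not less than 23 months.
Exception (e) does not apply: the employer is for-profit.
No exception displaces § 24.

Yes — Cora's bakery must carry workers'-compensation cover.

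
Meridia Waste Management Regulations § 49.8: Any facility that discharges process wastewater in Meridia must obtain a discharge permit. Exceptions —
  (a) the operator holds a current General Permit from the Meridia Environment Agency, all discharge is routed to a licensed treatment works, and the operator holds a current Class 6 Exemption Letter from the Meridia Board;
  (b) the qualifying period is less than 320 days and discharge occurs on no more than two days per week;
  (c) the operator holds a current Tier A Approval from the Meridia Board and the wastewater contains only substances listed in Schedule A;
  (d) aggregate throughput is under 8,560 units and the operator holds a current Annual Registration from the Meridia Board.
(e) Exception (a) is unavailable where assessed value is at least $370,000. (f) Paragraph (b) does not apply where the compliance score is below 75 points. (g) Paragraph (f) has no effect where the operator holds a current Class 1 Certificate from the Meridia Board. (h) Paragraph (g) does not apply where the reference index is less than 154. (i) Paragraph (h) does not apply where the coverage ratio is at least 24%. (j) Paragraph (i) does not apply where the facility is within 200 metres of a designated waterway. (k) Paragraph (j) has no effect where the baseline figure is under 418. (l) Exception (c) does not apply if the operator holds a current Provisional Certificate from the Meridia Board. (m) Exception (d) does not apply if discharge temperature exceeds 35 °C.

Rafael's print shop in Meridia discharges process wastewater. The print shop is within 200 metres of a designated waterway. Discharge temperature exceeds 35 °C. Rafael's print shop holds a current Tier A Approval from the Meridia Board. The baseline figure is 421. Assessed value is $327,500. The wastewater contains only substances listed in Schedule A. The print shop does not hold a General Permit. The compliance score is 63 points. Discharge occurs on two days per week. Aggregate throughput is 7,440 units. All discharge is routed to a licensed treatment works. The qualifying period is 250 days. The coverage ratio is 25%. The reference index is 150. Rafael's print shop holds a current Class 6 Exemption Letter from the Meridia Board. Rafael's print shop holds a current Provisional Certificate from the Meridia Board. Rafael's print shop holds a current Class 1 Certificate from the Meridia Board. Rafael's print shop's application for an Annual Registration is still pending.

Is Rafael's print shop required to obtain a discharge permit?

Exception (a) fails — no General Permit is held.
Exception (b)'s conditions are all satisfied: the qualifying period is 250 days, less than the 320 days limit; discharge occurs on no more than two days per week. But: (f) operates against (b): the compliance score is 63 points, below the 75 points limit. (g) operates (a current Class 1 Certificate is held), but is displaced by (h): (h) operates against (g): the reference index is 150, less than the 154 limit. (i) is engaged (the coverage ratio is 25%, meeting the 24% threshold), but is itself disapplied by (j): (j) operates against (i): the print shop is within 200 m of a designated waterway. (k), which would lift (j), does not operate here — the baseline figure is 421, not under 418. Exception (b) does not apply.
Exception (c)'s conditions are all satisfied: a current Tier A Approval is held; the wastewater is Schedule-A-only. However, paragraph (l) must be considered: (l) operates against (c): a current Provisional Certificate is held. Exception (c) does not apply.
Exception (d) fails — there is no Annual Registration in force.
Every exception is unavailable, so the rule governs.

Yes — Rafael's print shop must obtain a discharge permit.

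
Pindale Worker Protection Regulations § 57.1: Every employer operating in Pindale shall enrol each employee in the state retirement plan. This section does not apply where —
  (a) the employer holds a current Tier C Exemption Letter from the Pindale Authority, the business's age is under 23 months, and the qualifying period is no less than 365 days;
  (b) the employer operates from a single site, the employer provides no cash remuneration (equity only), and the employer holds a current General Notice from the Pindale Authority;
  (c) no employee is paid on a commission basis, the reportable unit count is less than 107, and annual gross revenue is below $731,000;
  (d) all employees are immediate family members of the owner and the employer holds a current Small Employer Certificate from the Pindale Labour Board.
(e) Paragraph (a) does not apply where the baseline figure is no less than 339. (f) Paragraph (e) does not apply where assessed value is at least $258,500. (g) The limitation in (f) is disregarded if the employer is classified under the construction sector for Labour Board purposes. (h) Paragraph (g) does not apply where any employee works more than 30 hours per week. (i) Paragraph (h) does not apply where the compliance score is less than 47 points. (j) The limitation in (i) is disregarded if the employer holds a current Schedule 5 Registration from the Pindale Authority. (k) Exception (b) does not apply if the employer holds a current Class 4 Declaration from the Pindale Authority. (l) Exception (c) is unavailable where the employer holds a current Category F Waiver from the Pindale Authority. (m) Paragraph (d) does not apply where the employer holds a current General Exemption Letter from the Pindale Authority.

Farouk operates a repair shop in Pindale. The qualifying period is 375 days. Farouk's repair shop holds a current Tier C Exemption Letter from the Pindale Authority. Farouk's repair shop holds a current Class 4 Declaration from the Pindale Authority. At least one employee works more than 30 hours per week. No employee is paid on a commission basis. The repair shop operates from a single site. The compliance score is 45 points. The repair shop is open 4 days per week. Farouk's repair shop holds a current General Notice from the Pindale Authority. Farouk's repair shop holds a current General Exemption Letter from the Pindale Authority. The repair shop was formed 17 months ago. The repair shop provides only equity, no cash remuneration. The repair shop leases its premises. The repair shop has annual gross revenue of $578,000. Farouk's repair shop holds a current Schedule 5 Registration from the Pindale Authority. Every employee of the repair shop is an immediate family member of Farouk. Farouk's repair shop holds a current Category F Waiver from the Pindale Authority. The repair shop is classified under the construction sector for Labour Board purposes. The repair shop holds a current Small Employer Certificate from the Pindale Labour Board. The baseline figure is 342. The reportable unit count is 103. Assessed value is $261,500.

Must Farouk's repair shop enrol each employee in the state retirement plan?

Exception (a): a current Tier C Exemption Letter is held; the business's age is 17 months, under the 23 months limit; the qualifying period is 375 days, meeting the 365 days threshold — every condition holds. Considering the limiting provisions: (e) would limit (a) — the baseline figure is 342, meeting the 339 threshold — but (f) sets (e) aside: (f) operates against (e): assessed value is $261,500, meeting the $258,500 threshold. (g) operates (the repair shop is classified under the construction sector), but is itself disapplied by (h): (h) operates against (g): at least one employee exceeds 30 hours/week. (i) would limit (h) — the compliance score is 45 points, less than the 47 points limit — but (j) sets (i) aside: (j) operates against (i): a current Schedule 5 Registration is held. Exception (a) stands.
Exception (b)'s conditions are all satisfied: the employer operates from a single site; remuneration is equity-only; a current General Notice is held. Turning to paragraph (k): (k) operates against (b): a current Class 4 Declaration is held. (b) is therefore removed.
Exception (c): no employee is paid on commission; the reportable unit count is 103, less than the 107 limit; annual gross revenue is $578,000, below the $731,000 limit — every condition holds. But: (l) is engaged — a current Category F Waiver is held. (c) is therefore removed.
Exception (d) is satisfied on its face — every employee is an immediate family member; a current Small Employer Certificate is held. However, paragraph (m) must be considered: (m) operates against (d): a current General Exemption Letter is held. So (d) is unavailable.

No — exception (a) applies; Farouk's repair shop is not required to enrol each employee in the state retirement plan.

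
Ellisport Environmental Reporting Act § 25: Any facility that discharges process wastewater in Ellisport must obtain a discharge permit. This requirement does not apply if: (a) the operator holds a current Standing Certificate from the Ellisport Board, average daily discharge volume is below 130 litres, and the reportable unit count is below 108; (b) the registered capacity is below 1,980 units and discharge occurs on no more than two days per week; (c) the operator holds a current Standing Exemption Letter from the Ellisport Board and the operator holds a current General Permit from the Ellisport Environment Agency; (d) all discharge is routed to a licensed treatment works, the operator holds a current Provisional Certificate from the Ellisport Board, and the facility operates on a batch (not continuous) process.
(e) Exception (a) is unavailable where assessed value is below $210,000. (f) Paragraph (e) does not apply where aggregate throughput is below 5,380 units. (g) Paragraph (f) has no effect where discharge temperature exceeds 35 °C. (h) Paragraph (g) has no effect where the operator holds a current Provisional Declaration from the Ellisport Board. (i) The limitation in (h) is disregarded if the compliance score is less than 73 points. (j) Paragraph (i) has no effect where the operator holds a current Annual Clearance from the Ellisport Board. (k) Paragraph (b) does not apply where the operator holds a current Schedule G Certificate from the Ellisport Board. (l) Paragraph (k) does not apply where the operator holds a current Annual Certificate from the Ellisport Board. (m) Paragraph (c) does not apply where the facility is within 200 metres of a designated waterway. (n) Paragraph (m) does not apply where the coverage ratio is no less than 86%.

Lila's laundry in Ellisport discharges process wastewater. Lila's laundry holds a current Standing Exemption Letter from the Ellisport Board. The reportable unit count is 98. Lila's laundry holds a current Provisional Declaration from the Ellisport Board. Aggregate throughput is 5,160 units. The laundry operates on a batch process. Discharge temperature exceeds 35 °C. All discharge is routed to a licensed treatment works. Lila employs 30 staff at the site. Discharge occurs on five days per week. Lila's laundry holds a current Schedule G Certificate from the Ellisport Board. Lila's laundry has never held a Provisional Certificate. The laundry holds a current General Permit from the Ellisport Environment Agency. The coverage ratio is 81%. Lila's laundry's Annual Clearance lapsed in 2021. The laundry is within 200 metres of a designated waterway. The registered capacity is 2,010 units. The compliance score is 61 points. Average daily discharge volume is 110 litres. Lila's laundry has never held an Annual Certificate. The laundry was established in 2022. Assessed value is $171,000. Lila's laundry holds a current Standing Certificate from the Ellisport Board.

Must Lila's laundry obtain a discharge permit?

Exception (a) is satisfied on its face — a current Standing Certificate is held; average daily discharge volume is 110 litres, below the 130 litres limit; the reportable unit count is 98, below the 108 limit. However, paragraphs (e)–(j) must be considered: (e) operates — assessed value is $171,000, below the $210,000 limit. (f) would limit (e) — aggregate throughput is 5,160 units, below the 5,380 units limit — but (g) sets (f) aside: (g) is engaged — discharge temperature exceeds 35 °C. (h) would limit (g) — a current Provisional Declaration is held — but (i) sets (h) aside: (i) operates against (h): the compliance score is 61 points, less than the 73 points limit. (j) is not engaged (the Annual Clearance is not current), so (i) stands. Exception (a) does not apply.
Exception (b) requires that the registered capacity is below 1,980 units; but the registered capacity is 2,010 units, not below 1,980 units, so (b) is unavailable.
Exception (c) is satisfied on its face — a current Standing Exemption Letter is held; a current General Permit is held. However, paragraphs (m)–(n) must be considered: (m) is triggered — the laundry is within 200 m of a designated waterway. (n) is not triggered (the coverage ratio is 81%, short of 86%), so (m) stands. Exception (c) does not apply.
Exception (d) does not apply: the Provisional Certificate is not current.
Every exception is unavailable, so the rule governs.

Yes — Lila's laundry must obtain a discharge permit.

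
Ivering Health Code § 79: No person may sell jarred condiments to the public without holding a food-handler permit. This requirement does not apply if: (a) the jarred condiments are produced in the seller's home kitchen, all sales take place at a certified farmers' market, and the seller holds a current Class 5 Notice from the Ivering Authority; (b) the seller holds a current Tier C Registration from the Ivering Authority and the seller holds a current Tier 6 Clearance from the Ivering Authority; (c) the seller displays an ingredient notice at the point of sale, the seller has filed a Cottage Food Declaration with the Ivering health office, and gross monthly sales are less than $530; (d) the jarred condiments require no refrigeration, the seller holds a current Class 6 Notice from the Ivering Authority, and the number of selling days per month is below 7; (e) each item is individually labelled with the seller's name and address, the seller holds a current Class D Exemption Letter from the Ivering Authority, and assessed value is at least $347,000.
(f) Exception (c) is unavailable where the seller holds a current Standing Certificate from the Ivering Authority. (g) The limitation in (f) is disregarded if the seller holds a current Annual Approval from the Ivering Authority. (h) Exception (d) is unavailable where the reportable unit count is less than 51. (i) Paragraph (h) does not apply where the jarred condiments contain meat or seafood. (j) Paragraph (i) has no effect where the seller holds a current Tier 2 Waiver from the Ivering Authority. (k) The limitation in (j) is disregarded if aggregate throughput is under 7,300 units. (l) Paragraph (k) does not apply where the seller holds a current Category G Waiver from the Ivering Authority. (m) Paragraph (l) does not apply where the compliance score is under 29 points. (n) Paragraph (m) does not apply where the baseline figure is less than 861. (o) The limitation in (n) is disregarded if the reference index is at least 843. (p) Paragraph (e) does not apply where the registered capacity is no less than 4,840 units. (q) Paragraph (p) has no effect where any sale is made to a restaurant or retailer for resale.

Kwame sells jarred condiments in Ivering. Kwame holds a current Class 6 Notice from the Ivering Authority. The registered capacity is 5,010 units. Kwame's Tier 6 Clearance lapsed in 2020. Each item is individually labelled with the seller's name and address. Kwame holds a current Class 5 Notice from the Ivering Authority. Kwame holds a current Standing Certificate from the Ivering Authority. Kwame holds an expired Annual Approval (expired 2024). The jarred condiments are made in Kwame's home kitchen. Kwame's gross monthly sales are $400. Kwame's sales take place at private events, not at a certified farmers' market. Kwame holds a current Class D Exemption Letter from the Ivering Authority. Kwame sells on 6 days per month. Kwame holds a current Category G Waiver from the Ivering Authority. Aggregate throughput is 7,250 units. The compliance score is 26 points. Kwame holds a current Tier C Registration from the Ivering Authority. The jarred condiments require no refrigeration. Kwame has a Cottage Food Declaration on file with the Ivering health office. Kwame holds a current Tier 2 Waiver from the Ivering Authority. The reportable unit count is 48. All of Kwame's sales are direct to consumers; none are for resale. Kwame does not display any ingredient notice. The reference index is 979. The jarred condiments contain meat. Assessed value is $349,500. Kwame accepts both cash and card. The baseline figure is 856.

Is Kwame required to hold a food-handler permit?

No — exception (d) applies; Kwame is not required to hold a food-handler permit.

Exception (a) does not apply: sales are at private events, not a certified farmers' market.
Exception (b) does not apply: the Tier 6 Clearance is not current.
Exception (c) does not apply: no ingredient notice is displayed.
Exception (d): the jarred condiments are shelf-stable; a current Class 6 Notice is held; the number of selling days per month is 6, below the 7 limit — every condition holds. Applying paragraphs (h)–(o): (h) would limit (d) — the reportable unit count is 48, less than the 51 limit — but (i) sets (h) aside: (i) is engaged — the jarred condiments contain meat. (j) would limit (i) — a current Tier 2 Waiver is held — but (k) sets (j) aside: (k) is engaged — aggregate throughput is 7,250 units, under the 7,300 units limit. (l) would limit (k) — a current Category G Waiver is held — but (m) sets (l) aside: (m) is engaged — the compliance score is 26 points, under the 29 points limit. (n) would limit (m) — the baseline figure is 856, less than the 861 limit — but (o) sets (n) aside: (o) is engaged — the reference index is 979, meeting the 843 threshold. So (d) applies.
Exception (e) is satisfied on its face — items are individually labelled; a current Class D Exemption Letter is held; assessed value is $349,500, meeting the $347,000 threshold. But: (p) operates — the registered capacity is 5,010 units, meeting the 4,840 units threshold. (q) is not triggered (no sales are for resale), so (p) stands. So (e) is unavailable.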